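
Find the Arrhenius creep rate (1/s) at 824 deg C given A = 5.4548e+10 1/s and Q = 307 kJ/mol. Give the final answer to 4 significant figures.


rate = A * exp(-Q / (R*T))
T = 824 + 273.15 = 1097.15 K
rate = 5.4548e+10 * exp(-307e3 / (8.314 * 1097.15))
rate = 1.319e-04 1/s


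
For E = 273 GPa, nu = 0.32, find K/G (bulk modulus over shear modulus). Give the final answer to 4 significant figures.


G = E / (2*(1+nu))
G = 273 / (2*(1+0.32)) = 103.409 GPa
K = E / (3*(1-2*nu))
K = 273 / (3*(1-2*0.32)) = 252.778 GPa
K/G = 252.778 / 103.409 = 2.444


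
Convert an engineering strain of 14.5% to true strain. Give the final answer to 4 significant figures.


epsilon_true = ln(1 + epsilon_eng)
epsilon_true = ln(1 + 0.145)
epsilon_true = 0.1354


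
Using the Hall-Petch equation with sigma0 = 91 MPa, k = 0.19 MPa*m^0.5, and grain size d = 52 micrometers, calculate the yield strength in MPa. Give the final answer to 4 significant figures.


sigma_y = sigma0 + k / sqrt(d)
d = 52 um = 5.2e-05 m
sigma_y = 91 + 0.19 / sqrt(5.2e-05)
sigma_y = 117.3 MPa


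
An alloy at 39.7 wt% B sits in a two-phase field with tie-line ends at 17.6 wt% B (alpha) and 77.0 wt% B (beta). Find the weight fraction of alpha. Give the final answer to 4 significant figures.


f_alpha = (C_beta - C0) / (C_beta - C_alpha)
f_alpha = (77.0 - 39.7) / (77.0 - 17.6)
f_alpha = 0.6279


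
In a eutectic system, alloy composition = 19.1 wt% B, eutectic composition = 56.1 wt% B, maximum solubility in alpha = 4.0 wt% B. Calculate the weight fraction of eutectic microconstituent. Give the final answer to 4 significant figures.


f_primary = (C_e - C0) / (C_e - C_alpha_max)
f_primary = (56.1 - 19.1) / (56.1 - 4.0)
f_primary = 0.710173
f_eutectic = 1 - 0.710173 = 0.2898


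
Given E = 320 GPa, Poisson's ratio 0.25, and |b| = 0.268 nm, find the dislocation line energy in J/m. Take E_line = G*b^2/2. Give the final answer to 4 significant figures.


Step 1: G = E / (2*(1+nu))
G = 320 / (2*(1+0.25)) = 128 GPa = 1.28e+11 Pa
Step 2: E_line = G*b^2/2
b = 0.268 nm = 2.68e-10 m
E_line = 0.5 * 1.28e+11 * (2.68e-10)^2 = 4.597e-09 J/m


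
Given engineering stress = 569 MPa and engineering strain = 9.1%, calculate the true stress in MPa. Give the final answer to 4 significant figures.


sigma_true = sigma_eng * (1 + epsilon_eng)
sigma_true = 569 * (1 + 0.091)
sigma_true = 620.8 MPa


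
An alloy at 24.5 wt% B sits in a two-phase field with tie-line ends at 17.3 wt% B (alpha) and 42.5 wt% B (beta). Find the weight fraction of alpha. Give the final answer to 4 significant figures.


f_alpha = (C_beta - C0) / (C_beta - C_alpha)
f_alpha = (42.5 - 24.5) / (42.5 - 17.3)
f_alpha = 0.7143


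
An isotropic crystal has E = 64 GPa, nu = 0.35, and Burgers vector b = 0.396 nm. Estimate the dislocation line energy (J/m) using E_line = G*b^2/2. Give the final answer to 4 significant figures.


Step 1: G = E / (2*(1+nu))
G = 64 / (2*(1+0.35)) = 23.7037 GPa = 2.37037e+10 Pa
Step 2: E_line = G*b^2/2
b = 0.396 nm = 3.96e-10 m
E_line = 0.5 * 2.37037e+10 * (3.96e-10)^2 = 1.859e-09 J/m


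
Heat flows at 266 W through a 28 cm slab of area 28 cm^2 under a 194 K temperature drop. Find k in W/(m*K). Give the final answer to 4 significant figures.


k = Q*L / (A*dT)
L = 0.28 m, A = 2.8e-03 m^2
k = 266 * 0.28 / (2.8e-03 * 194)
k = 137.1 W/(m*K)


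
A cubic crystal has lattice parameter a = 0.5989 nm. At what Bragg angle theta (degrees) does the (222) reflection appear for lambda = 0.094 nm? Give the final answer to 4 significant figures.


d = a / sqrt(h^2+k^2+l^2)
d = 0.5989 / sqrt(12) = 0.172888 nm
lambda = 2*d*sin(theta)  =>  sin(theta) = lambda / (2*d)
sin(theta) = 0.094 / (2 * 0.172888) = 0.271853
theta = 15.77 deg


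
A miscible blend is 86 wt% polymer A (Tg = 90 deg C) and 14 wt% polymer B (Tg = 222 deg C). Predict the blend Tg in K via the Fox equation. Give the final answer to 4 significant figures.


1/Tg = w1/Tg1 + w2/Tg2 (in Kelvin)
Tg1 = 363.15 K, Tg2 = 495.15 K
1/Tg = 0.86/363.15 + 0.14/495.15
Tg = 377.2 K


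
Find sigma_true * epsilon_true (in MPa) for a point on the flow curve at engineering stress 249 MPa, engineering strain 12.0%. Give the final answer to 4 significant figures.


sigma_true = sigma_eng * (1 + epsilon_eng)
sigma_true = 249 * (1 + 0.12) = 278.88 MPa
epsilon_true = ln(1 + epsilon_eng)
epsilon_true = ln(1 + 0.12) = 0.113329
sigma_true * epsilon_true = 278.88 * 0.113329 = 31.61 MPa


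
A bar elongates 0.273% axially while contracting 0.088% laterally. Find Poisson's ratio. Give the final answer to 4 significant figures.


nu = -epsilon_lat / epsilon_axial
Lateral strain is contraction (negative), so using magnitudes:
nu = 0.088 / 0.273
nu = 0.3223


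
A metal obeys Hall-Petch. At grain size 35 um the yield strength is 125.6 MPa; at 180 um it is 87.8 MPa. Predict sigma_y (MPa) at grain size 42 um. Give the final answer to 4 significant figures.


sigma_y = sigma0 + k / sqrt(d)
1/sqrt(d1) = 1/sqrt(3.5e-05) = 169.031;  1/sqrt(d2) = 74.5356
k = (sigma1 - sigma2) / (1/sqrt(d1) - 1/sqrt(d2)) = (125.6 - 87.8) / (169.031 - 74.5356) = 0.40002 MPa*m^0.5
sigma0 = sigma1 - k/sqrt(d1) = 125.6 - 0.40002*169.031 = 57.9843 MPa
sigma_y(d3) = 57.9843 + 0.40002 / sqrt(4.2e-05) = 119.7 MPa


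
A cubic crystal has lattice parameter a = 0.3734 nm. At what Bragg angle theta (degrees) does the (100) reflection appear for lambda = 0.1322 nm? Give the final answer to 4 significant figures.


d = a / sqrt(h^2+k^2+l^2)
d = 0.3734 / sqrt(1) = 0.3734 nm
lambda = 2*d*sin(theta)  =>  sin(theta) = lambda / (2*d)
sin(theta) = 0.1322 / (2 * 0.3734) = 0.177022
theta = 10.2 deg


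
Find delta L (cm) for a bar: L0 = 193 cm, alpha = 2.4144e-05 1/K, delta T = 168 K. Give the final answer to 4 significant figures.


dL = L0 * alpha * dT
dL = 193 * 2.4144e-05 * 168
dL = 0.7828 cm


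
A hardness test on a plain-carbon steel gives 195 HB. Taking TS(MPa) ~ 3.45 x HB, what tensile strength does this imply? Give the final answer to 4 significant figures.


TS (MPa) = 3.45 * HB
TS = 3.45 * 195
TS = 672.8 MPa


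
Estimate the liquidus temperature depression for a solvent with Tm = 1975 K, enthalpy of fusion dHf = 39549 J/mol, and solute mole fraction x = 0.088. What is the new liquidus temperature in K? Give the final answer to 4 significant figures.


dT = R*Tm^2*x / dHf
dT = 8.314 * 1975^2 * 0.088 / 39549
dT = 72.1591 K
T_new = 1975 - 72.1591 = 1903 K


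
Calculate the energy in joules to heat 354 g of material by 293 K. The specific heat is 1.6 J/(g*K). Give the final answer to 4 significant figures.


Q = m * cp * dT
Q = 354 * 1.6 * 293
Q = 166000 J


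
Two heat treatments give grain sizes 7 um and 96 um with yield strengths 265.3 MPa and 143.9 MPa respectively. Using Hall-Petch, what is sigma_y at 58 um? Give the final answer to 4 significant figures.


sigma_y = sigma0 + k / sqrt(d)
1/sqrt(d1) = 1/sqrt(7e-06) = 377.964;  1/sqrt(d2) = 102.062
k = (sigma1 - sigma2) / (1/sqrt(d1) - 1/sqrt(d2)) = (265.3 - 143.9) / (377.964 - 102.062) = 0.440011 MPa*m^0.5
sigma0 = sigma1 - k/sqrt(d1) = 265.3 - 0.440011*377.964 = 98.9916 MPa
sigma_y(d3) = 98.9916 + 0.440011 / sqrt(5.8e-05) = 156.8 MPa


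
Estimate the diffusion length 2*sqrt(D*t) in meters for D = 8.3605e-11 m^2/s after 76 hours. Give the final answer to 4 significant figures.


t = 76 hr = 273600 s
Diffusion length = 2*sqrt(D*t)
= 2*sqrt(8.3605e-11 * 273600)
= 9.565e-03 m


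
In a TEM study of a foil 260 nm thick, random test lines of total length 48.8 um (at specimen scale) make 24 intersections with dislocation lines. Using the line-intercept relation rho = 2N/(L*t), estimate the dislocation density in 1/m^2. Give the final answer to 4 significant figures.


rho = 2N / (L * t)
L = 48.8 um = 4.88e-05 m, t = 260 nm = 2.6e-07 m
rho = 2 * 24 / (4.88e-05 * 2.6e-07)
rho = 3.783e+12 1/m^2


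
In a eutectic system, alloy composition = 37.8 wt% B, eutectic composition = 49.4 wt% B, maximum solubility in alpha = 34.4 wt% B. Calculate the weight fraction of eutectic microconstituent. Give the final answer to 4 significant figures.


f_primary = (C_e - C0) / (C_e - C_alpha_max)
f_primary = (49.4 - 37.8) / (49.4 - 34.4)
f_primary = 0.773333
f_eutectic = 1 - 0.773333 = 0.2267


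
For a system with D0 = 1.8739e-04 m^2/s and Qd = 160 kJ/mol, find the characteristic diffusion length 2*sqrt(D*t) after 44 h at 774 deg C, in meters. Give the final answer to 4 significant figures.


Step 1: D = D0 * exp(-Qd/(R*T))
T = 1047.15 K
D = 1.8739e-04 * exp(-160e3 / (8.314 * 1047.15)) = 1.95538e-12 m^2/s
Step 2: L = 2*sqrt(D*t)
t = 44 h = 158400 s
L = 2*sqrt(1.95538e-12 * 158400) = 1.113e-03 m


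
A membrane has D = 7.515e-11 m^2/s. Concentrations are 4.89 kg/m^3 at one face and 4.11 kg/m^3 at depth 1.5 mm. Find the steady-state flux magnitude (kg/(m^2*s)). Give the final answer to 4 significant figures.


J = -D * (dC/dx) = D * (C1 - C2) / dx
J = 7.515e-11 * (4.89 - 4.11) / 1.5e-03
J = 3.908e-08 kg/(m^2*s)


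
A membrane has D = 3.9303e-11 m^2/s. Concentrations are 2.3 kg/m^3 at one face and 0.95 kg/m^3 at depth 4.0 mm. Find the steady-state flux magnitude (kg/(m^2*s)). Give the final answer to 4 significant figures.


J = -D * (dC/dx) = D * (C1 - C2) / dx
J = 3.9303e-11 * (2.3 - 0.95) / 4e-03
J = 1.326e-08 kg/(m^2*s)


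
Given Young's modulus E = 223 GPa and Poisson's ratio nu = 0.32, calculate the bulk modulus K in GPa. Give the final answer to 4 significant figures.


K = E / (3*(1-2*nu))
K = 223 / (3*(1-2*0.32))
K = 206.5 GPa


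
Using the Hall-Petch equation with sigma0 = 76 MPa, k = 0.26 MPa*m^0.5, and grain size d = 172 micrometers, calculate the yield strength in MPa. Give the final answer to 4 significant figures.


sigma_y = sigma0 + k / sqrt(d)
d = 172 um = 1.72e-04 m
sigma_y = 76 + 0.26 / sqrt(1.72e-04)
sigma_y = 95.82 MPa


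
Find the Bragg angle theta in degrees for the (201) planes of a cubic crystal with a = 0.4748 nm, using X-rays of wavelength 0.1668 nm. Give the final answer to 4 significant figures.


d = a / sqrt(h^2+k^2+l^2)
d = 0.4748 / sqrt(5) = 0.212337 nm
lambda = 2*d*sin(theta)  =>  sin(theta) = lambda / (2*d)
sin(theta) = 0.1668 / (2 * 0.212337) = 0.392772
theta = 23.13 deg


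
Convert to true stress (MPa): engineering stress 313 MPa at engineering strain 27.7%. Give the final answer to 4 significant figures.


sigma_true = sigma_eng * (1 + epsilon_eng)
sigma_true = 313 * (1 + 0.277)
sigma_true = 399.7 MPa


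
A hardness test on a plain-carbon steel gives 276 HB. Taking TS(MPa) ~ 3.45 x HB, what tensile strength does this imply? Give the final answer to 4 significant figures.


TS (MPa) = 3.45 * HB
TS = 3.45 * 276
TS = 952.2 MPa


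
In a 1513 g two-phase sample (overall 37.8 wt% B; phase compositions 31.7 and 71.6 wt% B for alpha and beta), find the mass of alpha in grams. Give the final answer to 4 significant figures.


f_alpha = (C_beta - C0) / (C_beta - C_alpha)
f_alpha = (71.6 - 37.8) / (71.6 - 31.7) = 0.847118
m_alpha = f_alpha * m_total = 0.847118 * 1513 = 1282 g


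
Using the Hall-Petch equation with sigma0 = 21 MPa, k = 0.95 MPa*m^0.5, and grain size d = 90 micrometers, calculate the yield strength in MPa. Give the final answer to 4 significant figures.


sigma_y = sigma0 + k / sqrt(d)
d = 90 um = 9e-05 m
sigma_y = 21 + 0.95 / sqrt(9e-05)
sigma_y = 121.1 MPa


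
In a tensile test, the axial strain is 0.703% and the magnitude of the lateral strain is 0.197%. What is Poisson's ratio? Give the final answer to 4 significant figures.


nu = -epsilon_lat / epsilon_axial
Lateral strain is contraction (negative), so using magnitudes:
nu = 0.197 / 0.703
nu = 0.2802


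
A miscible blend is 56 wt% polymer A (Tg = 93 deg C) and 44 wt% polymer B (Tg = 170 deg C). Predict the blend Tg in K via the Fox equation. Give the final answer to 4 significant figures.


1/Tg = w1/Tg1 + w2/Tg2 (in Kelvin)
Tg1 = 366.15 K, Tg2 = 443.15 K
1/Tg = 0.56/366.15 + 0.44/443.15
Tg = 396.5 K


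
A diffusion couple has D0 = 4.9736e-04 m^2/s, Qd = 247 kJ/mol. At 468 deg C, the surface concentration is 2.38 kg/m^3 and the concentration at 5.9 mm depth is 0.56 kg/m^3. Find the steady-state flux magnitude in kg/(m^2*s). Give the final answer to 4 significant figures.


Step 1: D = D0 * exp(-Qd/(R*T))
T = 468 + 273.15 = 741.15 K
D = 4.9736e-04 * exp(-247e3 / (8.314 * 741.15)) = 1.94097e-21 m^2/s
Step 2: J = D * (C1 - C2) / dx
J = 1.94097e-21 * (2.38 - 0.56) / 5.9e-03
J = 5.987e-19 kg/(m^2*s)


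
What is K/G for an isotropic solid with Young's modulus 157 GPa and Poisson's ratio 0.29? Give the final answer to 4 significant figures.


G = E / (2*(1+nu))
G = 157 / (2*(1+0.29)) = 60.8527 GPa
K = E / (3*(1-2*nu))
K = 157 / (3*(1-2*0.29)) = 124.603 GPa
K/G = 124.603 / 60.8527 = 2.048


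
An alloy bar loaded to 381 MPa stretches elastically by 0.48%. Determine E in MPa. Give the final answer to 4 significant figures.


E = sigma / epsilon
epsilon = 0.48% = 4.8e-03
E = 381 / 4.8e-03
E = 79380 MPa


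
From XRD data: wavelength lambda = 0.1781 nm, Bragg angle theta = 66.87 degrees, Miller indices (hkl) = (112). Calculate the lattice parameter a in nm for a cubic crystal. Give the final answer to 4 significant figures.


d = lambda / (2*sin(theta))
d = 0.1781 / (2*sin(66.87 deg))
d = 0.0968339 nm
a = d * sqrt(h^2+k^2+l^2) = 0.0968339 * sqrt(6)
a = 0.2372 nm


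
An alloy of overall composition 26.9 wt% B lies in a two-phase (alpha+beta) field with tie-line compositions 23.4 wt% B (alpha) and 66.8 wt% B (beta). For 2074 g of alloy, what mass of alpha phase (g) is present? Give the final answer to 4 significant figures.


f_alpha = (C_beta - C0) / (C_beta - C_alpha)
f_alpha = (66.8 - 26.9) / (66.8 - 23.4) = 0.919355
m_alpha = f_alpha * m_total = 0.919355 * 2074 = 1907 g


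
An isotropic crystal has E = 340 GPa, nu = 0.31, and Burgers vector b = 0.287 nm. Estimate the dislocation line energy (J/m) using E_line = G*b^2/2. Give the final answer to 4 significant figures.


Step 1: G = E / (2*(1+nu))
G = 340 / (2*(1+0.31)) = 129.771 GPa = 1.29771e+11 Pa
Step 2: E_line = G*b^2/2
b = 0.287 nm = 2.87e-10 m
E_line = 0.5 * 1.29771e+11 * (2.87e-10)^2 = 5.345e-09 J/m


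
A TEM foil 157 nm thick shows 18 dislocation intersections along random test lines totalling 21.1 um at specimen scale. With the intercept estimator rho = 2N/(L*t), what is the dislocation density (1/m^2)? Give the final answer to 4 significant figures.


rho = 2N / (L * t)
L = 21.1 um = 2.11e-05 m, t = 157 nm = 1.57e-07 m
rho = 2 * 18 / (2.11e-05 * 1.57e-07)
rho = 1.087e+13 1/m^2


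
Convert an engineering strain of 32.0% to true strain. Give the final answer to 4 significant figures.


epsilon_true = ln(1 + epsilon_eng)
epsilon_true = ln(1 + 0.32)
epsilon_true = 0.2776


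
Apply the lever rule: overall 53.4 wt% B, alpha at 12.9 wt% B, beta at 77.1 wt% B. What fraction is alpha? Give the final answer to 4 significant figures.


f_alpha = (C_beta - C0) / (C_beta - C_alpha)
f_alpha = (77.1 - 53.4) / (77.1 - 12.9)
f_alpha = 0.3692


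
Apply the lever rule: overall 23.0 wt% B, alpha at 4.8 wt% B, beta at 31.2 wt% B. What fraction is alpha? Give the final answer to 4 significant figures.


f_alpha = (C_beta - C0) / (C_beta - C_alpha)
f_alpha = (31.2 - 23.0) / (31.2 - 4.8)
f_alpha = 0.3106


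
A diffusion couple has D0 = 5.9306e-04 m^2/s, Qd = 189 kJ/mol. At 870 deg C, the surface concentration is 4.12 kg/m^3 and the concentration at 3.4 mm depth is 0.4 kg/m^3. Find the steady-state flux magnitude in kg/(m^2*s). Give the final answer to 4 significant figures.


Step 1: D = D0 * exp(-Qd/(R*T))
T = 870 + 273.15 = 1143.15 K
D = 5.9306e-04 * exp(-189e3 / (8.314 * 1143.15)) = 1.36992e-12 m^2/s
Step 2: J = D * (C1 - C2) / dx
J = 1.36992e-12 * (4.12 - 0.4) / 3.4e-03
J = 1.499e-09 kg/(m^2*s)


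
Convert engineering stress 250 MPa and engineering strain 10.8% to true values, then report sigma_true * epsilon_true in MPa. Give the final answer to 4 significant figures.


sigma_true = sigma_eng * (1 + epsilon_eng)
sigma_true = 250 * (1 + 0.108) = 277 MPa
epsilon_true = ln(1 + epsilon_eng)
epsilon_true = ln(1 + 0.108) = 0.102557
sigma_true * epsilon_true = 277 * 0.102557 = 28.41 MPa


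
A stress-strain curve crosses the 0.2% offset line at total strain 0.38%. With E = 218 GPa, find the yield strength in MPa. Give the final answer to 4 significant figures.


Offset strain = 0.002
Elastic strain at yield = total_strain - offset = 3.8e-03 - 0.002 = 1.8e-03
sigma_y = E * elastic_strain = 218000 * 1.8e-03
sigma_y = 392.4 MPa


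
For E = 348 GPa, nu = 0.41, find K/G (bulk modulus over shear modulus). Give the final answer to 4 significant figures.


G = E / (2*(1+nu))
G = 348 / (2*(1+0.41)) = 123.404 GPa
K = E / (3*(1-2*nu))
K = 348 / (3*(1-2*0.41)) = 644.444 GPa
K/G = 644.444 / 123.404 = 5.222


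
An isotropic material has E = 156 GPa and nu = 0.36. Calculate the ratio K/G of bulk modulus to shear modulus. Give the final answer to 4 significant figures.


G = E / (2*(1+nu))
G = 156 / (2*(1+0.36)) = 57.3529 GPa
K = E / (3*(1-2*nu))
K = 156 / (3*(1-2*0.36)) = 185.714 GPa
K/G = 185.714 / 57.3529 = 3.238


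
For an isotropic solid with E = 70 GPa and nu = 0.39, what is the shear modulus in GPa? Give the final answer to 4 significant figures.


G = E / (2*(1+nu))
G = 70 / (2*(1+0.39))
G = 25.18 GPa


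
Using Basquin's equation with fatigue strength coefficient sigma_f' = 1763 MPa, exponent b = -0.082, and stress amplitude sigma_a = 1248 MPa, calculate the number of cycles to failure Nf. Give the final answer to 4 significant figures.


sigma_a = sigma_f' * (2*Nf)^b
2*Nf = (sigma_a / sigma_f')^(1/b)
2*Nf = (1248 / 1763)^(1/-0.082)
2*Nf = 67.566
Nf = 33.78 cycles


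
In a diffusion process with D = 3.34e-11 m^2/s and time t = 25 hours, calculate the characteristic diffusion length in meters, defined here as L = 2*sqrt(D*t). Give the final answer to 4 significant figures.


t = 25 hr = 90000 s
Diffusion length = 2*sqrt(D*t)
= 2*sqrt(3.34e-11 * 90000)
= 3.468e-03 m


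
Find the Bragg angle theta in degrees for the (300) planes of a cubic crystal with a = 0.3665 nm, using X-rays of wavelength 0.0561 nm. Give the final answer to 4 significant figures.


d = a / sqrt(h^2+k^2+l^2)
d = 0.3665 / sqrt(9) = 0.122167 nm
lambda = 2*d*sin(theta)  =>  sin(theta) = lambda / (2*d)
sin(theta) = 0.0561 / (2 * 0.122167) = 0.229604
theta = 13.27 deg


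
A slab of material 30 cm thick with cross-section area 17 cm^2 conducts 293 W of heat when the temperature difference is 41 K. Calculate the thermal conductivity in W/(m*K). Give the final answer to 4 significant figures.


k = Q*L / (A*dT)
L = 0.3 m, A = 1.7e-03 m^2
k = 293 * 0.3 / (1.7e-03 * 41)
k = 1261 W/(m*K)


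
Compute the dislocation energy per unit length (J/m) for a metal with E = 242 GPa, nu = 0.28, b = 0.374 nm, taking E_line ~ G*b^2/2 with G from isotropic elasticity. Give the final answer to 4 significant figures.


Step 1: G = E / (2*(1+nu))
G = 242 / (2*(1+0.28)) = 94.5313 GPa = 9.45313e+10 Pa
Step 2: E_line = G*b^2/2
b = 0.374 nm = 3.74e-10 m
E_line = 0.5 * 9.45313e+10 * (3.74e-10)^2 = 6.611e-09 J/m


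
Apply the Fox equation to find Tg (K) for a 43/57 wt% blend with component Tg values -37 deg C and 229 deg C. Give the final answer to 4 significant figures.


1/Tg = w1/Tg1 + w2/Tg2 (in Kelvin)
Tg1 = 236.15 K, Tg2 = 502.15 K
1/Tg = 0.43/236.15 + 0.57/502.15
Tg = 338.3 K


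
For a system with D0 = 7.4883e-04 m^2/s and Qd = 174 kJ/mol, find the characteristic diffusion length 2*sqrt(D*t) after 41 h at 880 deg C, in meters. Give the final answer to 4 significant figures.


Step 1: D = D0 * exp(-Qd/(R*T))
T = 1153.15 K
D = 7.4883e-04 * exp(-174e3 / (8.314 * 1153.15)) = 9.82561e-12 m^2/s
Step 2: L = 2*sqrt(D*t)
t = 41 h = 147600 s
L = 2*sqrt(9.82561e-12 * 147600) = 2.409e-03 m


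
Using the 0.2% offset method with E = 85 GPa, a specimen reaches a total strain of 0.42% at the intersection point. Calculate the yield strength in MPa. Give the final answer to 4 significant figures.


Offset strain = 0.002
Elastic strain at yield = total_strain - offset = 4.2e-03 - 0.002 = 2.2e-03
sigma_y = E * elastic_strain = 85000 * 2.2e-03
sigma_y = 187 MPa


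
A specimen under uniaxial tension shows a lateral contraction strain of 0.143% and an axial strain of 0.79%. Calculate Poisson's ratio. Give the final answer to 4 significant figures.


nu = -epsilon_lat / epsilon_axial
Lateral strain is contraction (negative), so using magnitudes:
nu = 0.143 / 0.79
nu = 0.181


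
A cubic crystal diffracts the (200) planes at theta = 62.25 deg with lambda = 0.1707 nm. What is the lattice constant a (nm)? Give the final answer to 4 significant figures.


d = lambda / (2*sin(theta))
d = 0.1707 / (2*sin(62.25 deg))
d = 0.096442 nm
a = d * sqrt(h^2+k^2+l^2) = 0.096442 * sqrt(4)
a = 0.1929 nm


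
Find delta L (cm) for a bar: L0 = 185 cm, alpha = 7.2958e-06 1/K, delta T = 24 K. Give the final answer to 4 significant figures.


dL = L0 * alpha * dT
dL = 185 * 7.2958e-06 * 24
dL = 0.03239 cm


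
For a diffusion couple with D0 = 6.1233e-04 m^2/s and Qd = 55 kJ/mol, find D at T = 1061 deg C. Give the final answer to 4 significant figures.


D = D0 * exp(-Qd / (R*T))
T = 1334.15 K
D = 6.1233e-04 * exp(-55e3 / (8.314 * 1334.15))
D = 4.301e-06 m^2/s


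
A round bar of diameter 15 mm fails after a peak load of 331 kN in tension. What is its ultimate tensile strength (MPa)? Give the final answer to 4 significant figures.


A0 = pi*(d/2)^2 = pi*(15/2)^2 = 176.715 mm^2
UTS = F_max / A0 = 331*1000 / 176.715
UTS = 1873 MPa


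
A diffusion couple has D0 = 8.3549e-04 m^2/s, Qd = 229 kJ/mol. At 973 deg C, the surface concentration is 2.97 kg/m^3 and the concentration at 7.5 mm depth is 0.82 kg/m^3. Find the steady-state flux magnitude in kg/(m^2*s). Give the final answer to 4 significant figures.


Step 1: D = D0 * exp(-Qd/(R*T))
T = 973 + 273.15 = 1246.15 K
D = 8.3549e-04 * exp(-229e3 / (8.314 * 1246.15)) = 2.10205e-13 m^2/s
Step 2: J = D * (C1 - C2) / dx
J = 2.10205e-13 * (2.97 - 0.82) / 7.5e-03
J = 6.026e-11 kg/(m^2*s)


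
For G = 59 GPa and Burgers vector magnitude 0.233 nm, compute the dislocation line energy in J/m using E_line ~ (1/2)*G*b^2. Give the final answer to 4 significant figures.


E = G*b^2/2
b = 0.233 nm = 2.33e-10 m
G = 59 GPa = 5.9e+10 Pa
E = 0.5 * 5.9e+10 * (2.33e-10)^2
E = 1.602e-09 J/m


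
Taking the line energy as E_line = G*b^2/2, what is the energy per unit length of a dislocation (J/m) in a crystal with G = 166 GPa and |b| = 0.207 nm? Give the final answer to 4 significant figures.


E = G*b^2/2
b = 0.207 nm = 2.07e-10 m
G = 166 GPa = 1.66e+11 Pa
E = 0.5 * 1.66e+11 * (2.07e-10)^2
E = 3.556e-09 J/m


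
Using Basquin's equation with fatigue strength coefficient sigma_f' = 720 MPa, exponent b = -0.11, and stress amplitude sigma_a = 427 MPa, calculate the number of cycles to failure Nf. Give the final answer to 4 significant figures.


sigma_a = sigma_f' * (2*Nf)^b
2*Nf = (sigma_a / sigma_f')^(1/b)
2*Nf = (427 / 720)^(1/-0.11)
2*Nf = 115.55
Nf = 57.77 cycles


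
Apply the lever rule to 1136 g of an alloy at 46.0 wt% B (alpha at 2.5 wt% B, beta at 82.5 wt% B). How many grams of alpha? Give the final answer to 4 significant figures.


f_alpha = (C_beta - C0) / (C_beta - C_alpha)
f_alpha = (82.5 - 46.0) / (82.5 - 2.5) = 0.45625
m_alpha = f_alpha * m_total = 0.45625 * 1136 = 518.3 g


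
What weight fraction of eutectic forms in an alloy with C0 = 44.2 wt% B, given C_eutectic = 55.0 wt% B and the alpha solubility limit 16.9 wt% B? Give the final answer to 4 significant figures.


f_primary = (C_e - C0) / (C_e - C_alpha_max)
f_primary = (55.0 - 44.2) / (55.0 - 16.9)
f_primary = 0.283465
f_eutectic = 1 - 0.283465 = 0.7165


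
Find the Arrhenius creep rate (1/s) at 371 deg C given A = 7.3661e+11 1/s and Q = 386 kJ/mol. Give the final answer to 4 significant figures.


rate = A * exp(-Q / (R*T))
T = 371 + 273.15 = 644.15 K
rate = 7.3661e+11 * exp(-386e3 / (8.314 * 644.15))
rate = 3.673e-20 1/s


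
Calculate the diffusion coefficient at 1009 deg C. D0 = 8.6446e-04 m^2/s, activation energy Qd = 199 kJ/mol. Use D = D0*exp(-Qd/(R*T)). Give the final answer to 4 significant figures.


D = D0 * exp(-Qd / (R*T))
T = 1282.15 K
D = 8.6446e-04 * exp(-199e3 / (8.314 * 1282.15))
D = 6.749e-12 m^2/s


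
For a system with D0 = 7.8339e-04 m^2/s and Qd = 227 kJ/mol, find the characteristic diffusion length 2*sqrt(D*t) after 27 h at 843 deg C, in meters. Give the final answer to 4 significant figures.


Step 1: D = D0 * exp(-Qd/(R*T))
T = 1116.15 K
D = 7.8339e-04 * exp(-227e3 / (8.314 * 1116.15)) = 1.86309e-14 m^2/s
Step 2: L = 2*sqrt(D*t)
t = 27 h = 97200 s
L = 2*sqrt(1.86309e-14 * 97200) = 8.511e-05 m


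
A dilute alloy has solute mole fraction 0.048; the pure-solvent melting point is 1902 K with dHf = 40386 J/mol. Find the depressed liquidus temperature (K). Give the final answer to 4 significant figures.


dT = R*Tm^2*x / dHf
dT = 8.314 * 1902^2 * 0.048 / 40386
dT = 35.7472 K
T_new = 1902 - 35.7472 = 1866 K


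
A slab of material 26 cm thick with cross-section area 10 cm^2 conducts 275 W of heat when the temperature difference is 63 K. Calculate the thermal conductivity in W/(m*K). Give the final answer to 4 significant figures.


k = Q*L / (A*dT)
L = 0.26 m, A = 1e-03 m^2
k = 275 * 0.26 / (1e-03 * 63)
k = 1135 W/(m*K)


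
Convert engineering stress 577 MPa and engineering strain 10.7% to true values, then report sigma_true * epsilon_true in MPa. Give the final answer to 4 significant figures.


sigma_true = sigma_eng * (1 + epsilon_eng)
sigma_true = 577 * (1 + 0.107) = 638.739 MPa
epsilon_true = ln(1 + epsilon_eng)
epsilon_true = ln(1 + 0.107) = 0.101654
sigma_true * epsilon_true = 638.739 * 0.101654 = 64.93 MPa


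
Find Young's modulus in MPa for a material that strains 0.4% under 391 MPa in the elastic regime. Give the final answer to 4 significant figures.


E = sigma / epsilon
epsilon = 0.4% = 4e-03
E = 391 / 4e-03
E = 97750 MPa


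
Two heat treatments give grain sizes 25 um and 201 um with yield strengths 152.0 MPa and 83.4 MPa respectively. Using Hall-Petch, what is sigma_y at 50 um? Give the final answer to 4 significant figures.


sigma_y = sigma0 + k / sqrt(d)
1/sqrt(d1) = 1/sqrt(2.5e-05) = 200;  1/sqrt(d2) = 70.5346
k = (sigma1 - sigma2) / (1/sqrt(d1) - 1/sqrt(d2)) = (152.0 - 83.4) / (200 - 70.5346) = 0.529871 MPa*m^0.5
sigma0 = sigma1 - k/sqrt(d1) = 152.0 - 0.529871*200 = 46.0258 MPa
sigma_y(d3) = 46.0258 + 0.529871 / sqrt(5e-05) = 121 MPa


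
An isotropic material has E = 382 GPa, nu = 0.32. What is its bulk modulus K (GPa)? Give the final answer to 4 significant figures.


K = E / (3*(1-2*nu))
K = 382 / (3*(1-2*0.32))
K = 353.7 GPa


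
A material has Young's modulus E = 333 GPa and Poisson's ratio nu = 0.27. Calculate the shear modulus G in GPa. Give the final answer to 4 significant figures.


G = E / (2*(1+nu))
G = 333 / (2*(1+0.27))
G = 131.1 GPa


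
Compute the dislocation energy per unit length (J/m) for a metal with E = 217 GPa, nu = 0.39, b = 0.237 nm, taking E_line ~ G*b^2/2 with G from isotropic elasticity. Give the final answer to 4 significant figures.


Step 1: G = E / (2*(1+nu))
G = 217 / (2*(1+0.39)) = 78.0576 GPa = 7.80576e+10 Pa
Step 2: E_line = G*b^2/2
b = 0.237 nm = 2.37e-10 m
E_line = 0.5 * 7.80576e+10 * (2.37e-10)^2 = 2.192e-09 J/m


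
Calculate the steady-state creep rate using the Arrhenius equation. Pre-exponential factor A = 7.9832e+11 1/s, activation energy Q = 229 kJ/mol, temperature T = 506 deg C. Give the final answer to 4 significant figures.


rate = A * exp(-Q / (R*T))
T = 506 + 273.15 = 779.15 K
rate = 7.9832e+11 * exp(-229e3 / (8.314 * 779.15))
rate = 3.543e-04 1/s


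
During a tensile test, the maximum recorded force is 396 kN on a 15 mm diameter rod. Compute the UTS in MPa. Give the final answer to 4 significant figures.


A0 = pi*(d/2)^2 = pi*(15/2)^2 = 176.715 mm^2
UTS = F_max / A0 = 396*1000 / 176.715
UTS = 2241 MPa


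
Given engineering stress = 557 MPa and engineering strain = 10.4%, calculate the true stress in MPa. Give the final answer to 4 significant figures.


sigma_true = sigma_eng * (1 + epsilon_eng)
sigma_true = 557 * (1 + 0.104)
sigma_true = 614.9 MPa


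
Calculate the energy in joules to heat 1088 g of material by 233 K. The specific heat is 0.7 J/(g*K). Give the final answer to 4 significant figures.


Q = m * cp * dT
Q = 1088 * 0.7 * 233
Q = 177500 J


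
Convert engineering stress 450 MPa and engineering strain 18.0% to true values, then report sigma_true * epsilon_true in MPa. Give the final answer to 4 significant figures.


sigma_true = sigma_eng * (1 + epsilon_eng)
sigma_true = 450 * (1 + 0.18) = 531 MPa
epsilon_true = ln(1 + epsilon_eng)
epsilon_true = ln(1 + 0.18) = 0.165514
sigma_true * epsilon_true = 531 * 0.165514 = 87.89 MPa


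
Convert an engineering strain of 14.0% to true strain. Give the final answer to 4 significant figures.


epsilon_true = ln(1 + epsilon_eng)
epsilon_true = ln(1 + 0.14)
epsilon_true = 0.131


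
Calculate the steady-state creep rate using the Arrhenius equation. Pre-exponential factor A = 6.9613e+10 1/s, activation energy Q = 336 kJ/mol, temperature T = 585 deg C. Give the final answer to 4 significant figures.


rate = A * exp(-Q / (R*T))
T = 585 + 273.15 = 858.15 K
rate = 6.9613e+10 * exp(-336e3 / (8.314 * 858.15))
rate = 2.455e-10 1/s


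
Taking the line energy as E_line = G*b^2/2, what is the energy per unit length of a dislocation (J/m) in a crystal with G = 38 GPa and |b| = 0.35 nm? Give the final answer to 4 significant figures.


E = G*b^2/2
b = 0.35 nm = 3.5e-10 m
G = 38 GPa = 3.8e+10 Pa
E = 0.5 * 3.8e+10 * (3.5e-10)^2
E = 2.328e-09 J/m


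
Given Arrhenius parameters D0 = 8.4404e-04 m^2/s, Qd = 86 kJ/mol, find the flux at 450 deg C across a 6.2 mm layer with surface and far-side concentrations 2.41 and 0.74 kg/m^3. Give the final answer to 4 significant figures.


Step 1: D = D0 * exp(-Qd/(R*T))
T = 450 + 273.15 = 723.15 K
D = 8.4404e-04 * exp(-86e3 / (8.314 * 723.15)) = 5.1782e-10 m^2/s
Step 2: J = D * (C1 - C2) / dx
J = 5.1782e-10 * (2.41 - 0.74) / 6.2e-03
J = 1.395e-07 kg/(m^2*s)


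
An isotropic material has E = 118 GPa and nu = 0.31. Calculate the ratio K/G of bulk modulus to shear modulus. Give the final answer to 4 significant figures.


G = E / (2*(1+nu))
G = 118 / (2*(1+0.31)) = 45.0382 GPa
K = E / (3*(1-2*nu))
K = 118 / (3*(1-2*0.31)) = 103.509 GPa
K/G = 103.509 / 45.0382 = 2.298


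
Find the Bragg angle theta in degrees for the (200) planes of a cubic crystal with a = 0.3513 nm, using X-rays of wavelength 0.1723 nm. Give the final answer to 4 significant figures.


d = a / sqrt(h^2+k^2+l^2)
d = 0.3513 / sqrt(4) = 0.17565 nm
lambda = 2*d*sin(theta)  =>  sin(theta) = lambda / (2*d)
sin(theta) = 0.1723 / (2 * 0.17565) = 0.490464
theta = 29.37 deg


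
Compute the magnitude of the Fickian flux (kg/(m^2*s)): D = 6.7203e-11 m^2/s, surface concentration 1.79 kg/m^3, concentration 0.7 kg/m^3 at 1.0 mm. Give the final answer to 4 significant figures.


J = -D * (dC/dx) = D * (C1 - C2) / dx
J = 6.7203e-11 * (1.79 - 0.7) / 1e-03
J = 7.325e-08 kg/(m^2*s)


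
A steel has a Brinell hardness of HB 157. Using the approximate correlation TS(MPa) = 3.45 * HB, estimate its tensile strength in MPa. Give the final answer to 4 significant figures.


TS (MPa) = 3.45 * HB
TS = 3.45 * 157
TS = 541.7 MPa


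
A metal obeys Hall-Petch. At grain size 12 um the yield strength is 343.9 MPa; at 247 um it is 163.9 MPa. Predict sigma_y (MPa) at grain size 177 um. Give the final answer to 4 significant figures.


sigma_y = sigma0 + k / sqrt(d)
1/sqrt(d1) = 1/sqrt(1.2e-05) = 288.675;  1/sqrt(d2) = 63.6285
k = (sigma1 - sigma2) / (1/sqrt(d1) - 1/sqrt(d2)) = (343.9 - 163.9) / (288.675 - 63.6285) = 0.799834 MPa*m^0.5
sigma0 = sigma1 - k/sqrt(d1) = 343.9 - 0.799834*288.675 = 113.008 MPa
sigma_y(d3) = 113.008 + 0.799834 / sqrt(1.77e-04) = 173.1 MPa


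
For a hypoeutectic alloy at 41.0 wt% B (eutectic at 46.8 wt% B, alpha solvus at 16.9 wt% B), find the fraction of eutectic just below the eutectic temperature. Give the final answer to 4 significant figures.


f_primary = (C_e - C0) / (C_e - C_alpha_max)
f_primary = (46.8 - 41.0) / (46.8 - 16.9)
f_primary = 0.19398
f_eutectic = 1 - 0.19398 = 0.806


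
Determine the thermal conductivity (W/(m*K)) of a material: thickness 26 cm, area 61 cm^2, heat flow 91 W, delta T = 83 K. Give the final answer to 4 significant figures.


k = Q*L / (A*dT)
L = 0.26 m, A = 6.1e-03 m^2
k = 91 * 0.26 / (6.1e-03 * 83)
k = 46.73 W/(m*K)


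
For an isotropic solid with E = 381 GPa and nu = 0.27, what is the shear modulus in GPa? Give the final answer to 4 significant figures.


G = E / (2*(1+nu))
G = 381 / (2*(1+0.27))
G = 150 GPa


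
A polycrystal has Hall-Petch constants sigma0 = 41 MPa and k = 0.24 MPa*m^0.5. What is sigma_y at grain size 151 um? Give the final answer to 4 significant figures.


sigma_y = sigma0 + k / sqrt(d)
d = 151 um = 1.51e-04 m
sigma_y = 41 + 0.24 / sqrt(1.51e-04)
sigma_y = 60.53 MPa


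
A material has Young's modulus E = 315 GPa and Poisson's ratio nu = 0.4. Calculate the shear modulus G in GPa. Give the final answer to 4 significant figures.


G = E / (2*(1+nu))
G = 315 / (2*(1+0.4))
G = 112.5 GPa


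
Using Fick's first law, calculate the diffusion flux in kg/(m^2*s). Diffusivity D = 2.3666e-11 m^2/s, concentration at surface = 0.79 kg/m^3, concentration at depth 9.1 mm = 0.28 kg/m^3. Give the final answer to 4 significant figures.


J = -D * (dC/dx) = D * (C1 - C2) / dx
J = 2.3666e-11 * (0.79 - 0.28) / 9.1e-03
J = 1.326e-09 kg/(m^2*s)


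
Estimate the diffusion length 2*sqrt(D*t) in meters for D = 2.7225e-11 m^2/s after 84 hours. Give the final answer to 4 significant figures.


t = 84 hr = 302400 s
Diffusion length = 2*sqrt(D*t)
= 2*sqrt(2.7225e-11 * 302400)
= 5.739e-03 m


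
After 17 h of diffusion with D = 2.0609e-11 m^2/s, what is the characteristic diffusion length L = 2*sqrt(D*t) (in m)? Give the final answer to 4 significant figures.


t = 17 hr = 61200 s
Diffusion length = 2*sqrt(D*t)
= 2*sqrt(2.0609e-11 * 61200)
= 2.246e-03 m


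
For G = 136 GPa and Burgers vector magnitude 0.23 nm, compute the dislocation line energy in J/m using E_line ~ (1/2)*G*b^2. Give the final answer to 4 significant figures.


E = G*b^2/2
b = 0.23 nm = 2.3e-10 m
G = 136 GPa = 1.36e+11 Pa
E = 0.5 * 1.36e+11 * (2.3e-10)^2
E = 3.597e-09 J/m


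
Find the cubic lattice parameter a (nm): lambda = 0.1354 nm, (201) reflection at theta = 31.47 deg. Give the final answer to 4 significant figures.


d = lambda / (2*sin(theta))
d = 0.1354 / (2*sin(31.47 deg))
d = 0.129681 nm
a = d * sqrt(h^2+k^2+l^2) = 0.129681 * sqrt(5)
a = 0.29 nm


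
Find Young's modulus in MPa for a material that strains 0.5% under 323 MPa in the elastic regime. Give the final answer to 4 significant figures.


E = sigma / epsilon
epsilon = 0.5% = 5e-03
E = 323 / 5e-03
E = 64600 MPa


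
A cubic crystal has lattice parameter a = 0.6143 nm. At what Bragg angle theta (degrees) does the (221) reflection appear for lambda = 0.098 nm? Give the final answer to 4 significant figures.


d = a / sqrt(h^2+k^2+l^2)
d = 0.6143 / sqrt(9) = 0.204767 nm
lambda = 2*d*sin(theta)  =>  sin(theta) = lambda / (2*d)
sin(theta) = 0.098 / (2 * 0.204767) = 0.239297
theta = 13.85 deg


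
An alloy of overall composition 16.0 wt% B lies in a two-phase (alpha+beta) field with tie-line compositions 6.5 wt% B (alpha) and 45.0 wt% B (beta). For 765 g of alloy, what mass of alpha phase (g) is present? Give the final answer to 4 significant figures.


f_alpha = (C_beta - C0) / (C_beta - C_alpha)
f_alpha = (45.0 - 16.0) / (45.0 - 6.5) = 0.753247
m_alpha = f_alpha * m_total = 0.753247 * 765 = 576.2 g


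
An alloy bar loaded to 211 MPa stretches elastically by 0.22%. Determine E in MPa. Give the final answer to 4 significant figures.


E = sigma / epsilon
epsilon = 0.22% = 2.2e-03
E = 211 / 2.2e-03
E = 95910 MPa


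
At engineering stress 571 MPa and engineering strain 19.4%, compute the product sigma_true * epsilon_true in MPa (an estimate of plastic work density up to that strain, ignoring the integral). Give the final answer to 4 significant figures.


sigma_true = sigma_eng * (1 + epsilon_eng)
sigma_true = 571 * (1 + 0.194) = 681.774 MPa
epsilon_true = ln(1 + epsilon_eng)
epsilon_true = ln(1 + 0.194) = 0.177309
sigma_true * epsilon_true = 681.774 * 0.177309 = 120.9 MPa


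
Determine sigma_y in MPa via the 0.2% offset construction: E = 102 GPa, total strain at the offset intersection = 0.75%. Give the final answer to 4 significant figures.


Offset strain = 0.002
Elastic strain at yield = total_strain - offset = 7.5e-03 - 0.002 = 5.5e-03
sigma_y = E * elastic_strain = 102000 * 5.5e-03
sigma_y = 561 MPa


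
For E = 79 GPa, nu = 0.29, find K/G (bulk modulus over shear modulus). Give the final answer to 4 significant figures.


G = E / (2*(1+nu))
G = 79 / (2*(1+0.29)) = 30.6202 GPa
K = E / (3*(1-2*nu))
K = 79 / (3*(1-2*0.29)) = 62.6984 GPa
K/G = 62.6984 / 30.6202 = 2.048


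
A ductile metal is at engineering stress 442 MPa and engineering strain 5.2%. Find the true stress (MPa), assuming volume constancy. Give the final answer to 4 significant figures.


sigma_true = sigma_eng * (1 + epsilon_eng)
sigma_true = 442 * (1 + 0.052)
sigma_true = 465 MPa


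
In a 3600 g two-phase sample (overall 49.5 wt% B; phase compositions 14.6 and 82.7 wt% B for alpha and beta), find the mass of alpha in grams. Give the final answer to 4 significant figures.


f_alpha = (C_beta - C0) / (C_beta - C_alpha)
f_alpha = (82.7 - 49.5) / (82.7 - 14.6) = 0.487518
m_alpha = f_alpha * m_total = 0.487518 * 3600 = 1755 g


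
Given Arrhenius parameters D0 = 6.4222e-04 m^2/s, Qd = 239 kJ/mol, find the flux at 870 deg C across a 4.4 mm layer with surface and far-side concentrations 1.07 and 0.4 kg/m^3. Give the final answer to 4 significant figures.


Step 1: D = D0 * exp(-Qd/(R*T))
T = 870 + 273.15 = 1143.15 K
D = 6.4222e-04 * exp(-239e3 / (8.314 * 1143.15)) = 7.7005e-15 m^2/s
Step 2: J = D * (C1 - C2) / dx
J = 7.7005e-15 * (1.07 - 0.4) / 4.4e-03
J = 1.173e-12 kg/(m^2*s)


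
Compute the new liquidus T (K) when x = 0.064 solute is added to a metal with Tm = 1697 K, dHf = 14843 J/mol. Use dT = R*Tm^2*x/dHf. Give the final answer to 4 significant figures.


dT = R*Tm^2*x / dHf
dT = 8.314 * 1697^2 * 0.064 / 14843
dT = 103.236 K
T_new = 1697 - 103.236 = 1594 K


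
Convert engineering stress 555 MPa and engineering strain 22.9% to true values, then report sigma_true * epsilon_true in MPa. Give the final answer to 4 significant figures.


sigma_true = sigma_eng * (1 + epsilon_eng)
sigma_true = 555 * (1 + 0.229) = 682.095 MPa
epsilon_true = ln(1 + epsilon_eng)
epsilon_true = ln(1 + 0.229) = 0.206201
sigma_true * epsilon_true = 682.095 * 0.206201 = 140.6 MPa


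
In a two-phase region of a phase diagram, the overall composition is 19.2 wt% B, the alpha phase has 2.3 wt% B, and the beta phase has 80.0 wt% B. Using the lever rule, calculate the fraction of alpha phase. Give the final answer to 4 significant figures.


f_alpha = (C_beta - C0) / (C_beta - C_alpha)
f_alpha = (80.0 - 19.2) / (80.0 - 2.3)
f_alpha = 0.7825


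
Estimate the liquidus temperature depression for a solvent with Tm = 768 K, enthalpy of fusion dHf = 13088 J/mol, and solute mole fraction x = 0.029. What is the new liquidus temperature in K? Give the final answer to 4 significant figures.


dT = R*Tm^2*x / dHf
dT = 8.314 * 768^2 * 0.029 / 13088
dT = 10.8657 K
T_new = 768 - 10.8657 = 757.1 K


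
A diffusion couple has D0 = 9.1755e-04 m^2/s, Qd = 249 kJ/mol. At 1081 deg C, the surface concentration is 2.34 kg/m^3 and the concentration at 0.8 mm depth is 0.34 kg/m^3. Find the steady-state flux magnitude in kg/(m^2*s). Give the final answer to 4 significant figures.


Step 1: D = D0 * exp(-Qd/(R*T))
T = 1081 + 273.15 = 1354.15 K
D = 9.1755e-04 * exp(-249e3 / (8.314 * 1354.15)) = 2.2773e-13 m^2/s
Step 2: J = D * (C1 - C2) / dx
J = 2.2773e-13 * (2.34 - 0.34) / 8e-04
J = 5.693e-10 kg/(m^2*s)
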